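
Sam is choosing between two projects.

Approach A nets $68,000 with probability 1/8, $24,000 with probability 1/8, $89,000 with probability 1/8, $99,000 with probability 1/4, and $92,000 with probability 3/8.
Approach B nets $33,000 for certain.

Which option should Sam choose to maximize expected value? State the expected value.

Approach A = 1/8 × 68000 + 1/8 × 24000 + 1/8 × 89000 + 1/4 × 99000 + 3/8 × 92000 = 8500 + 3000 + 11125 + 24750 + 34500 = 81875
Approach B: 33000 (certain)

Approach A ($81,875)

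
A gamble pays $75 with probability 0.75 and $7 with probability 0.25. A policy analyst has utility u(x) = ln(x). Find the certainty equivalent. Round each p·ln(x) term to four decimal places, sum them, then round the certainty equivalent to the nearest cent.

E[u] = 0.75·ln(75) + 0.25·ln(7) = 3.2381 + 0.4865 = 3.7246
CE = e^3.7246 ≈ 41.45

$41.45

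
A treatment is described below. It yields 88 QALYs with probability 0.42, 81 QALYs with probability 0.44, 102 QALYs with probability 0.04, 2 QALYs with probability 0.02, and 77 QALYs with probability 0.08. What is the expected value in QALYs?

82.88 QALYs

EV = 0.42 × 88 + 0.44 × 81 + 0.04 × 102 + 0.02 × 2 + 0.08 × 77 = 36.96 + 35.64 + 4.08 + 0.04 + 6.16 = 82.88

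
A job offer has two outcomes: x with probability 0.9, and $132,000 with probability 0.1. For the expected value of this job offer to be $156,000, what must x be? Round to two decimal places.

x = $158,666.67

0.9·x + 0.1·132000 = 156000
0.9·x = 156000 − 13200 = 142800
x = 142800 / 0.9 = 158666.6667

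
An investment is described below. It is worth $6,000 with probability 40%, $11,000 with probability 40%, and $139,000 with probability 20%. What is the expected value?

$34,600

EV = 0.4 × 6000 + 0.4 × 11000 + 0.2 × 139000 = 2400 + 4400 + 27800 = 34600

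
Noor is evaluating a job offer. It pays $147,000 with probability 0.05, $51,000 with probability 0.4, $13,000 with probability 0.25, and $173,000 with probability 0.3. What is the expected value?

EV = 0.05 × 147000 + 0.4 × 51000 + 0.25 × 13000 + 0.3 × 173000 = 7350 + 20400 + 3250 + 51900 = 82900

$82,900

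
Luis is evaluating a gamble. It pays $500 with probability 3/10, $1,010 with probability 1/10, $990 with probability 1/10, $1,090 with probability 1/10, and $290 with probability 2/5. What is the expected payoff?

EV = 3/10 × 500 + 1/10 × 1010 + 1/10 × 990 + 1/10 × 1090 + 2/5 × 290 = 150 + 101 + 99 + 109 + 116 = 575

$575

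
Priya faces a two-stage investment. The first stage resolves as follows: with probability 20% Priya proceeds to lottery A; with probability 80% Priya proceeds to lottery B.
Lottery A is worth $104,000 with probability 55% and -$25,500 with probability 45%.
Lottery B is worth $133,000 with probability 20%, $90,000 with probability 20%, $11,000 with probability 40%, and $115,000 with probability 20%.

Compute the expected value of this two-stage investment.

$66,745

EV(A) = 0.55 × 104000 + 0.45 × (-25500) = 57200 − 11475 = 45725
EV(B) = 0.2 × 133000 + 0.2 × 90000 + 0.4 × 11000 + 0.2 × 115000 = 26600 + 18000 + 4400 + 23000 = 72000
Overall = 0.2 × 45725 + 0.8 × 72000 = 9145 + 57600 = 66745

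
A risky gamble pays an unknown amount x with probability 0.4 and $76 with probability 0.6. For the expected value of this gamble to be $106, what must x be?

x = $151

0.4·x + 0.6·76 = 106
0.4·x = 106 − 45.6 = 60.4
x = 60.4 / 0.4 = 151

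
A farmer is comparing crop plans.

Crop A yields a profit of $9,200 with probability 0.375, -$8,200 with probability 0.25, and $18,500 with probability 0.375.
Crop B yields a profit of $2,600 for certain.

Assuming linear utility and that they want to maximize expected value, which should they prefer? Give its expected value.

Crop A ($8,337.50)

Crop A = 0.375 × 9200 + 0.25 × (-8200) + 0.375 × 18500 = 3450 − 2050 + 6937.5 = 8337.5
Crop B: 2600 (certain)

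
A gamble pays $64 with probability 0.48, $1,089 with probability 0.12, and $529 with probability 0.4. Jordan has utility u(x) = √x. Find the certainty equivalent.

E[u] = 0.48·√64 + 0.12·√1089 + 0.4·√529 = 0.48·8 + 0.12·33 + 0.4·23 = 17
CE = (17)² = 289

$289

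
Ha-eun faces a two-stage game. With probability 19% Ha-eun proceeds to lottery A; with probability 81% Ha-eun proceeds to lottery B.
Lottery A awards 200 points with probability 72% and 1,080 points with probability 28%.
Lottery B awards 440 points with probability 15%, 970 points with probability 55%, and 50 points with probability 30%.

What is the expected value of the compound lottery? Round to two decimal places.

582.56 points

EV(A) = 0.72 × 200 + 0.28 × 1080 = 144 + 302.4 = 446.4
EV(B) = 0.15 × 440 + 0.55 × 970 + 0.3 × 50 = 66 + 533.5 + 15 = 614.5
Overall = 0.19 × 446.4 + 0.81 × 614.5 = 84.816 + 497.745 = 582.561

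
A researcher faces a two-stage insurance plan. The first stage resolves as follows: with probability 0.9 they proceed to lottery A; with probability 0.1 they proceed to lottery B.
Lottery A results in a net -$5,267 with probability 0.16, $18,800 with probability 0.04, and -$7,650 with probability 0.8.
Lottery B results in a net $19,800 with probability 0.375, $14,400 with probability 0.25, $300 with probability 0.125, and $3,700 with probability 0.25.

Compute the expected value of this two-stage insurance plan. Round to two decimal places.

-$4,390.90

EV(A) = 0.16 × (-5267) + 0.04 × 18800 + 0.8 × (-7650) = -842.72 + 752 − 6120 = -6210.72
EV(B) = 0.375 × 19800 + 0.25 × 14400 + 0.125 × 300 + 0.25 × 3700 = 7425 + 3600 + 37.5 + 925 = 11987.5
Overall = 0.9 × (-6210.72) + 0.1 × 11987.5 = -5589.648 + 1198.75 = -4390.898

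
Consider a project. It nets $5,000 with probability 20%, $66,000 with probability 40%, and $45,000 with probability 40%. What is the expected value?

EV = 0.2 × 5000 + 0.4 × 66000 + 0.4 × 45000 = 1000 + 26400 + 18000 = 45400

$45,400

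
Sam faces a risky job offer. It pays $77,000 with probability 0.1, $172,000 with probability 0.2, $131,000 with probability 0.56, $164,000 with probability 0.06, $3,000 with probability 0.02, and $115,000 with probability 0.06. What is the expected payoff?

$132,260

EV = 0.1 × 77000 + 0.2 × 172000 + 0.56 × 131000 + 0.06 × 164000 + 0.02 × 3000 + 0.06 × 115000 = 7700 + 34400 + 73360 + 9840 + 60 + 6900 = 132260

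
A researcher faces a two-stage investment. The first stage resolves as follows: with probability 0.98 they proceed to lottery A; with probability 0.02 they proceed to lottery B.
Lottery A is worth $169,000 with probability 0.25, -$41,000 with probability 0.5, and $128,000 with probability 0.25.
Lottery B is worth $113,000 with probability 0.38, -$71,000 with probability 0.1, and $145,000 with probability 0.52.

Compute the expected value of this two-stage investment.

EV(A) = 0.25 × 169000 + 0.5 × (-41000) + 0.25 × 128000 = 42250 − 20500 + 32000 = 53750
EV(B) = 0.38 × 113000 + 0.1 × (-71000) + 0.52 × 145000 = 42940 − 7100 + 75400 = 111240
Overall = 0.98 × 53750 + 0.02 × 111240 = 52675 + 2224.8 = 54899.8

$54,899.80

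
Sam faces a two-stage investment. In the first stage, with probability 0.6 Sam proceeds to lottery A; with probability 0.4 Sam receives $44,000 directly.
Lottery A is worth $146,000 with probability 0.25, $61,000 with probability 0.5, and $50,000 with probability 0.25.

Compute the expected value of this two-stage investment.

EV(A) = 0.25 × 146000 + 0.5 × 61000 + 0.25 × 50000 = 36500 + 30500 + 12500 = 79500
Branch B: 44000 (certain)
Overall = 0.6 × 79500 + 0.4 × 44000 = 47700 + 17600 = 65300

$65,300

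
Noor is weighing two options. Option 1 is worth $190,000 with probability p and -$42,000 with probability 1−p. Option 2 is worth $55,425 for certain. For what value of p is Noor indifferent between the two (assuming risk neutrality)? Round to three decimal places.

p = 0.420

p·190000 + (1−p)·(-42000) = 55425
232000p − 42000 = 55425
p = (55425 + 42000) / 232000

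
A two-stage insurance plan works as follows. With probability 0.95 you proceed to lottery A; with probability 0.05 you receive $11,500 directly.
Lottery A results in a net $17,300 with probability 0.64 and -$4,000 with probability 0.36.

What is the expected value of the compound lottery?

EV(A) = 0.64 × 17300 + 0.36 × (-4000) = 11072 − 1440 = 9632
Branch B: 11500 (certain)
Overall = 0.95 × 9632 + 0.05 × 11500 = 9150.4 + 575 = 9725.4

$9,725.40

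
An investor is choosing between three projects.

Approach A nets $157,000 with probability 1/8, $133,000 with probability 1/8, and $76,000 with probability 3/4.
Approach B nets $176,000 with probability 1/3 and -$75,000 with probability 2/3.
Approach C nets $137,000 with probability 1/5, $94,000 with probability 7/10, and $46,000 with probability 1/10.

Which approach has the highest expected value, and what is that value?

Approach C ($97,800)

Approach A = 1/8 × 157000 + 1/8 × 133000 + 3/4 × 76000 = 19625 + 16625 + 57000 = 93250
Approach B = 1/3 × 176000 + 2/3 × (-75000) = 58666.6667 − 50000 = 8666.6667
Approach C = 1/5 × 137000 + 7/10 × 94000 + 1/10 × 46000 = 27400 + 65800 + 4600 = 97800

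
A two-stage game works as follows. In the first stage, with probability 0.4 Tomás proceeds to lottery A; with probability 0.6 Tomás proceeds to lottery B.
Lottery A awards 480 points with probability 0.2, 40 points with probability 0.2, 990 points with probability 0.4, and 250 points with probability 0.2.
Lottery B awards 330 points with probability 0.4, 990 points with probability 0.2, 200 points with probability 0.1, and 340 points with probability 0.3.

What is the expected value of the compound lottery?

EV(A) = 0.2 × 480 + 0.2 × 40 + 0.4 × 990 + 0.2 × 250 = 96 + 8 + 396 + 50 = 550
EV(B) = 0.4 × 330 + 0.2 × 990 + 0.1 × 200 + 0.3 × 340 = 132 + 198 + 20 + 102 = 452
Overall = 0.4 × 550 + 0.6 × 452 = 220 + 271.2 = 491.2

491.2 points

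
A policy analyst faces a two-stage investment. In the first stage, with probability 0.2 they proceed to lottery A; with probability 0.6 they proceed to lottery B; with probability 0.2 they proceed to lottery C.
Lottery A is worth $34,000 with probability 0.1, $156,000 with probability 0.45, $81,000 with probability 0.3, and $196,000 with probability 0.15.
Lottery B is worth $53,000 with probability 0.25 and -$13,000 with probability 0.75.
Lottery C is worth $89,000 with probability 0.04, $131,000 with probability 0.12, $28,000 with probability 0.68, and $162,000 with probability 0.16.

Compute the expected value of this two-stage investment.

EV(A) = 0.1 × 34000 + 0.45 × 156000 + 0.3 × 81000 + 0.15 × 196000 = 3400 + 70200 + 24300 + 29400 = 127300
EV(B) = 0.25 × 53000 + 0.75 × (-13000) = 13250 − 9750 = 3500
EV(C) = 0.04 × 89000 + 0.12 × 131000 + 0.68 × 28000 + 0.16 × 162000 = 3560 + 15720 + 19040 + 25920 = 64240
Overall = 0.2 × 127300 + 0.6 × 3500 + 0.2 × 64240 = 25460 + 2100 + 12848 = 40408

$40,408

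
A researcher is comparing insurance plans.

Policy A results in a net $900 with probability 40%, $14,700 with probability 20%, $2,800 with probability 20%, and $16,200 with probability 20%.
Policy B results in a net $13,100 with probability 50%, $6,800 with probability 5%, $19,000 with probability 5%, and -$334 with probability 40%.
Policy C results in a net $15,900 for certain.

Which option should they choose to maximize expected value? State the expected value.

Policy A = 0.4 × 900 + 0.2 × 14700 + 0.2 × 2800 + 0.2 × 16200 = 360 + 2940 + 560 + 3240 = 7100
Policy B = 0.5 × 13100 + 0.05 × 6800 + 0.05 × 19000 + 0.4 × (-334) = 6550 + 340 + 950 − 133.6 = 7706.4
Policy C: 15900 (certain)

Policy C ($15,900)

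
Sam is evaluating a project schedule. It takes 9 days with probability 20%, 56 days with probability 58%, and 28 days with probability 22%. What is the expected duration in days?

40.44 days

EV = 0.2 × 9 + 0.58 × 56 + 0.22 × 28 = 1.8 + 32.48 + 6.16 = 40.44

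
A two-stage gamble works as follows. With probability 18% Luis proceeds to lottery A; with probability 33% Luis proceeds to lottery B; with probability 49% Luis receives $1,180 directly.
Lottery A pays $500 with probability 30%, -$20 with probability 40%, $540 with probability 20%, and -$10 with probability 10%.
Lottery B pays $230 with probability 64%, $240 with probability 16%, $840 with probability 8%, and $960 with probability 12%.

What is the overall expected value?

EV(A) = 0.3 × 500 + 0.4 × (-20) + 0.2 × 540 + 0.1 × (-10) = 150 − 8 + 108 − 1 = 249
EV(B) = 0.64 × 230 + 0.16 × 240 + 0.08 × 840 + 0.12 × 960 = 147.2 + 38.4 + 67.2 + 115.2 = 368
Branch C: 1180 (certain)
Overall = 0.18 × 249 + 0.33 × 368 + 0.49 × 1180 = 44.82 + 121.44 + 578.2 = 744.46

$744.46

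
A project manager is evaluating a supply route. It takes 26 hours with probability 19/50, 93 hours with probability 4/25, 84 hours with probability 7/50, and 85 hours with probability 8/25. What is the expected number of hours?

EV = 19/50 × 26 + 4/25 × 93 + 7/50 × 84 + 8/25 × 85 = 9.88 + 14.88 + 11.76 + 27.2 = 63.72

63.72 hours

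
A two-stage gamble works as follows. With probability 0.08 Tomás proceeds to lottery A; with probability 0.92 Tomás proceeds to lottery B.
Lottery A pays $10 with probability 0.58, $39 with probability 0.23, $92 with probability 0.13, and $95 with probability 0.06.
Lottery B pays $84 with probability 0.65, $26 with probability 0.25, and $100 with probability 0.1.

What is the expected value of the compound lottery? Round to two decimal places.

EV(A) = 0.58 × 10 + 0.23 × 39 + 0.13 × 92 + 0.06 × 95 = 5.8 + 8.97 + 11.96 + 5.7 = 32.43
EV(B) = 0.65 × 84 + 0.25 × 26 + 0.1 × 100 = 54.6 + 6.5 + 10 = 71.1
Overall = 0.08 × 32.43 + 0.92 × 71.1 = 2.5944 + 65.412 = 68.0064

$68.01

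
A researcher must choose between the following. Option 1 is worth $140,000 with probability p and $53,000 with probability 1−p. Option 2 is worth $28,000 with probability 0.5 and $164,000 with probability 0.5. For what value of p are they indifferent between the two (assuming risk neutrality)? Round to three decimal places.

p = 0.494

EV(Option 2) = 0.5 × 28000 + 0.5 × 164000 = 14000 + 82000 = 96000
p·140000 + (1−p)·53000 = 96000
87000p + 53000 = 96000
p = (96000 − 53000) / 87000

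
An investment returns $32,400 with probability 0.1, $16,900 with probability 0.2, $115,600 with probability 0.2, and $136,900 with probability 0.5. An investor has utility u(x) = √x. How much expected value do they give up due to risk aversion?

E[u] = 0.1·√32400 + 0.2·√16900 + 0.2·√115600 + 0.5·√136900 = 0.1·180 + 0.2·130 + 0.2·340 + 0.5·370 = 297
CE = (297)² = 88209
Risk premium = EV − CE = 98190 − 88209 = 9981

$9,981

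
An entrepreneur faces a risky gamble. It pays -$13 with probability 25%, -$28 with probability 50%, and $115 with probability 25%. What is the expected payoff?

EV = 0.25 × (-13) + 0.5 × (-28) + 0.25 × 115 = -3.25 − 14 + 28.75 = 11.5

$11.50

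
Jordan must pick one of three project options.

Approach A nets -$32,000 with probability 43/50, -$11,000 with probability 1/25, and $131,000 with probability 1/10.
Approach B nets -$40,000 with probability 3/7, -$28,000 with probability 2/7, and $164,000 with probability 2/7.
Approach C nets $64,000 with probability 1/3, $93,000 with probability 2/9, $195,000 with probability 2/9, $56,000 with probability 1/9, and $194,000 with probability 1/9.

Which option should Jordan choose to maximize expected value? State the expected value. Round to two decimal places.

Approach C ($113,111.11)

Approach A = 43/50 × (-32000) + 1/25 × (-11000) + 1/10 × 131000 = -27520 − 440 + 13100 = -14860
Approach B = 3/7 × (-40000) + 2/7 × (-28000) + 2/7 × 164000 = -17142.8571 − 8000 + 46857.1429 = 21714.2857
Approach C = 1/3 × 64000 + 2/9 × 93000 + 2/9 × 195000 + 1/9 × 56000 + 1/9 × 194000 = 21333.3333 + 20666.6667 + 43333.3333 + 6222.2222 + 21555.5556 = 113111.1111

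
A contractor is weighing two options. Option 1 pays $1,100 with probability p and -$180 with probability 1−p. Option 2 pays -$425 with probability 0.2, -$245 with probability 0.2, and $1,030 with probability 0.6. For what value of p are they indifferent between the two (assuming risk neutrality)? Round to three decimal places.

EV(Option 2) = 0.2 × (-425) + 0.2 × (-245) + 0.6 × 1030 = -85 − 49 + 618 = 484
p·1100 + (1−p)·(-180) = 484
1280p − 180 = 484
p = (484 + 180) / 1280

p = 0.519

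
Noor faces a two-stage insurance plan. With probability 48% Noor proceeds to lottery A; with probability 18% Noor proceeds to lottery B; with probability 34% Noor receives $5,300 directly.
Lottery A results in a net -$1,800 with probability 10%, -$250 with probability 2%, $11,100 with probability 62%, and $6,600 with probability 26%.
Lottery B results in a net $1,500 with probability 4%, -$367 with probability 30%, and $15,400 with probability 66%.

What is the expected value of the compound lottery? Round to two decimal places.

$7,660.74

EV(A) = 0.1 × (-1800) + 0.02 × (-250) + 0.62 × 11100 + 0.26 × 6600 = -180 − 5 + 6882 + 1716 = 8413
EV(B) = 0.04 × 1500 + 0.3 × (-367) + 0.66 × 15400 = 60 − 110.1 + 10164 = 10113.9
Branch C: 5300 (certain)
Overall = 0.48 × 8413 + 0.18 × 10113.9 + 0.34 × 5300 = 4038.24 + 1820.502 + 1802 = 7660.742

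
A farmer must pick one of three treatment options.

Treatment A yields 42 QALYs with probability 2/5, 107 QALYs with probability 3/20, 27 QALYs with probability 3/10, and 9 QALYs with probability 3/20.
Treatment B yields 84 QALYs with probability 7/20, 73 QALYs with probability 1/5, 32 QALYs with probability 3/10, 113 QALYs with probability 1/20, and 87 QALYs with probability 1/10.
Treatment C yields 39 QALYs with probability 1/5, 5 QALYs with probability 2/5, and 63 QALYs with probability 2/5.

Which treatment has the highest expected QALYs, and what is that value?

Treatment B (67.95 QALYs)

Treatment A = 2/5 × 42 + 3/20 × 107 + 3/10 × 27 + 3/20 × 9 = 16.8 + 16.05 + 8.1 + 1.35 = 42.3
Treatment B = 7/20 × 84 + 1/5 × 73 + 3/10 × 32 + 1/20 × 113 + 1/10 × 87 = 29.4 + 14.6 + 9.6 + 5.65 + 8.7 = 67.95
Treatment C = 1/5 × 39 + 2/5 × 5 + 2/5 × 63 = 7.8 + 2 + 25.2 = 35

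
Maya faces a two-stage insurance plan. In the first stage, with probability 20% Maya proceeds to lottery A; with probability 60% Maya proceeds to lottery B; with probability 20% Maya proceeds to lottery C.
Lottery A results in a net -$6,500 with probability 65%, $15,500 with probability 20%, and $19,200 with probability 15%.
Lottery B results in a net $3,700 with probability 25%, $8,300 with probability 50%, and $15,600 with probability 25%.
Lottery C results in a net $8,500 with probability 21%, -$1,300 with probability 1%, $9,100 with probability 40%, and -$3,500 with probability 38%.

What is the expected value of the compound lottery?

$6,552.40

EV(A) = 0.65 × (-6500) + 0.2 × 15500 + 0.15 × 19200 = -4225 + 3100 + 2880 = 1755
EV(B) = 0.25 × 3700 + 0.5 × 8300 + 0.25 × 15600 = 925 + 4150 + 3900 = 8975
EV(C) = 0.21 × 8500 + 0.01 × (-1300) + 0.4 × 9100 + 0.38 × (-3500) = 1785 − 13 + 3640 − 1330 = 4082
Overall = 0.2 × 1755 + 0.6 × 8975 + 0.2 × 4082 = 351 + 5385 + 816.4 = 6552.4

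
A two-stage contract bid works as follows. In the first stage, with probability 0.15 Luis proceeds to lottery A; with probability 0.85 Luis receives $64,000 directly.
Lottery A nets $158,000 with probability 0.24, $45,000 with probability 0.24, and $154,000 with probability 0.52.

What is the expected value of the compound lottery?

EV(A) = 0.24 × 158000 + 0.24 × 45000 + 0.52 × 154000 = 37920 + 10800 + 80080 = 128800
Branch B: 64000 (certain)
Overall = 0.15 × 128800 + 0.85 × 64000 = 19320 + 54400 = 73720

$73,720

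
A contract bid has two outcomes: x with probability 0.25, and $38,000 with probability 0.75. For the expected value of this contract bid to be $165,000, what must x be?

0.25·x + 0.75·38000 = 165000
0.25·x = 165000 − 28500 = 136500
x = 136500 / 0.25 = 546000

x = $546,000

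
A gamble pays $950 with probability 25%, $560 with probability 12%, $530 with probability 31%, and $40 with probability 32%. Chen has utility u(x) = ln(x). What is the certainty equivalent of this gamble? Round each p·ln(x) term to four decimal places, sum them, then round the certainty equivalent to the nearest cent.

$270.02

E[u] = 0.25·ln(950) + 0.12·ln(560) + 0.31·ln(530) + 0.32·ln(40) = 1.7141 + 0.7594 + 1.9446 + 1.1804 = 5.5985
CE = e^5.5985 ≈ 270.02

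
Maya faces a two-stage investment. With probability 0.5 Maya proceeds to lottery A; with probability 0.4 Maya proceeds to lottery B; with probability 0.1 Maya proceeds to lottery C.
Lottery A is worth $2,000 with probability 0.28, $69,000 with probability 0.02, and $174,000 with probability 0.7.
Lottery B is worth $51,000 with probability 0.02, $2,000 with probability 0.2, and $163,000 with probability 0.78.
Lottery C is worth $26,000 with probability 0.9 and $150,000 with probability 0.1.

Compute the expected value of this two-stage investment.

$117,134

EV(A) = 0.28 × 2000 + 0.02 × 69000 + 0.7 × 174000 = 560 + 1380 + 121800 = 123740
EV(B) = 0.02 × 51000 + 0.2 × 2000 + 0.78 × 163000 = 1020 + 400 + 127140 = 128560
EV(C) = 0.9 × 26000 + 0.1 × 150000 = 23400 + 15000 = 38400
Overall = 0.5 × 123740 + 0.4 × 128560 + 0.1 × 38400 = 61870 + 51424 + 3840 = 117134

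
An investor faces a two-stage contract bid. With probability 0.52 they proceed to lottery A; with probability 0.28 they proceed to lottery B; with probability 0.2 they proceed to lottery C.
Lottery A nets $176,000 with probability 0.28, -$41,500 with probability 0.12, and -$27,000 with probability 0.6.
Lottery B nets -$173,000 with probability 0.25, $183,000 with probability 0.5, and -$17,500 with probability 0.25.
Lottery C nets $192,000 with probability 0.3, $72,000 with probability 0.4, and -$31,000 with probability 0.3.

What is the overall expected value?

EV(A) = 0.28 × 176000 + 0.12 × (-41500) + 0.6 × (-27000) = 49280 − 4980 − 16200 = 28100
EV(B) = 0.25 × (-173000) + 0.5 × 183000 + 0.25 × (-17500) = -43250 + 91500 − 4375 = 43875
EV(C) = 0.3 × 192000 + 0.4 × 72000 + 0.3 × (-31000) = 57600 + 28800 − 9300 = 77100
Overall = 0.52 × 28100 + 0.28 × 43875 + 0.2 × 77100 = 14612 + 12285 + 15420 = 42317

$42,317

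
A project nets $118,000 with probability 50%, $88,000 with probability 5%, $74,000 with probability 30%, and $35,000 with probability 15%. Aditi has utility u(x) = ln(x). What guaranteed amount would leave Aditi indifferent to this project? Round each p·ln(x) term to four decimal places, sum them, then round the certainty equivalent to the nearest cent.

$84,246.31

E[u] = 0.5·ln(118000) + 0.05·ln(88000) + 0.3·ln(74000) + 0.15·ln(35000) = 5.8392 + 0.5693 + 3.3635 + 1.5695 = 11.3415
CE = e^11.3415 ≈ 84246.31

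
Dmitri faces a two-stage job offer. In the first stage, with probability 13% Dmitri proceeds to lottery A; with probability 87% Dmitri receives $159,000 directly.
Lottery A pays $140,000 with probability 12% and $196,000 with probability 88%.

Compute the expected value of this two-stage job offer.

EV(A) = 0.12 × 140000 + 0.88 × 196000 = 16800 + 172480 = 189280
Branch B: 159000 (certain)
Overall = 0.13 × 189280 + 0.87 × 159000 = 24606.4 + 138330 = 162936.4

$162,936.40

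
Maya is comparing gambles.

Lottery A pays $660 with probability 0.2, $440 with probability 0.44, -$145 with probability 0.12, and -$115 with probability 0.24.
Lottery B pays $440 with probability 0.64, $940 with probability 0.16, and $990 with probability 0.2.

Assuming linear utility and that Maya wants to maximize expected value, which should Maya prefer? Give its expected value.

Lottery A = 0.2 × 660 + 0.44 × 440 + 0.12 × (-145) + 0.24 × (-115) = 132 + 193.6 − 17.4 − 27.6 = 280.6
Lottery B = 0.64 × 440 + 0.16 × 940 + 0.2 × 990 = 281.6 + 150.4 + 198 = 630

Lottery B ($630)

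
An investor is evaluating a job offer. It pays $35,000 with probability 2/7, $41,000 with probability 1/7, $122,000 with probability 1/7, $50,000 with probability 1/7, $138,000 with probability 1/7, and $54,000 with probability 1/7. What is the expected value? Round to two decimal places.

EV = 2/7 × 35000 + 1/7 × 41000 + 1/7 × 122000 + 1/7 × 50000 + 1/7 × 138000 + 1/7 × 54000 = 10000 + 5857.1429 + 17428.5714 + 7142.8571 + 19714.2857 + 7714.2857 = 67857.1429

$67,857.14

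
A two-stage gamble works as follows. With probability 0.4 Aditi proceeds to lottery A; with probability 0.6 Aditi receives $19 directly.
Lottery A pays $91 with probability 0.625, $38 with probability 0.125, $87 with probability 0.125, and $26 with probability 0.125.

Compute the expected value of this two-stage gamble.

EV(A) = 0.625 × 91 + 0.125 × 38 + 0.125 × 87 + 0.125 × 26 = 56.875 + 4.75 + 10.875 + 3.25 = 75.75
Branch B: 19 (certain)
Overall = 0.4 × 75.75 + 0.6 × 19 = 30.3 + 11.4 = 41.7

$41.70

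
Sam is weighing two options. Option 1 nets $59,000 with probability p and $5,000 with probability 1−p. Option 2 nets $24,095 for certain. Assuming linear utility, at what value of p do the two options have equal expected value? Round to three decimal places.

p·59000 + (1−p)·5000 = 24095
54000p + 5000 = 24095
p = (24095 − 5000) / 54000

p = 0.354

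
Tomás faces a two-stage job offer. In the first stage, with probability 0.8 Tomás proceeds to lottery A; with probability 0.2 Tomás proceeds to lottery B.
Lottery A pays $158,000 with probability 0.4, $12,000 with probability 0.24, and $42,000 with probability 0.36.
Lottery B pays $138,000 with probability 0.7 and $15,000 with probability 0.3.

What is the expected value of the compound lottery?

EV(A) = 0.4 × 158000 + 0.24 × 12000 + 0.36 × 42000 = 63200 + 2880 + 15120 = 81200
EV(B) = 0.7 × 138000 + 0.3 × 15000 = 96600 + 4500 = 101100
Overall = 0.8 × 81200 + 0.2 × 101100 = 64960 + 20220 = 85180

$85,180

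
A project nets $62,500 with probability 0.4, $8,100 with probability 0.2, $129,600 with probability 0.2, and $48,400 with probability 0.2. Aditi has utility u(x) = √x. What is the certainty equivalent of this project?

$54,756

E[u] = 0.4·√62500 + 0.2·√8100 + 0.2·√129600 + 0.2·√48400 = 0.4·250 + 0.2·90 + 0.2·360 + 0.2·220 = 234
CE = (234)² = 54756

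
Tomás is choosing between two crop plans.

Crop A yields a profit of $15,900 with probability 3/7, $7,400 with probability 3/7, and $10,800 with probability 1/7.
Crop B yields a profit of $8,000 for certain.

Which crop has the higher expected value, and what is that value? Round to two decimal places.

Crop A ($11,528.57)

Crop A = 3/7 × 15900 + 3/7 × 7400 + 1/7 × 10800 = 6814.2857 + 3171.4286 + 1542.8571 = 11528.5714
Crop B: 8000 (certain)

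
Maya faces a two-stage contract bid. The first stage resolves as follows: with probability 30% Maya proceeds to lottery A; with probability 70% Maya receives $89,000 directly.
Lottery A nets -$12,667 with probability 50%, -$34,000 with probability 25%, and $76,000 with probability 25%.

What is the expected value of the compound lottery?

$63,549.95

EV(A) = 0.5 × (-12667) + 0.25 × (-34000) + 0.25 × 76000 = -6333.5 − 8500 + 19000 = 4166.5
Branch B: 89000 (certain)
Overall = 0.3 × 4166.5 + 0.7 × 89000 = 1249.95 + 62300 = 63549.95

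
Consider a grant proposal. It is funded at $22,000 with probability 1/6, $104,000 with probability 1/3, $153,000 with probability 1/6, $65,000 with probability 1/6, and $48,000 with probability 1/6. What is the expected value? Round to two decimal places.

$82,666.67

EV = 1/6 × 22000 + 1/3 × 104000 + 1/6 × 153000 + 1/6 × 65000 + 1/6 × 48000 = 3666.6667 + 34666.6667 + 25500 + 10833.3333 + 8000 = 82666.6667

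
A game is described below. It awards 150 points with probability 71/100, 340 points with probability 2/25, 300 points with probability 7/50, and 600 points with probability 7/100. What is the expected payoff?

217.7 points

EV = 71/100 × 150 + 2/25 × 340 + 7/50 × 300 + 7/100 × 600 = 106.5 + 27.2 + 42 + 42 = 217.7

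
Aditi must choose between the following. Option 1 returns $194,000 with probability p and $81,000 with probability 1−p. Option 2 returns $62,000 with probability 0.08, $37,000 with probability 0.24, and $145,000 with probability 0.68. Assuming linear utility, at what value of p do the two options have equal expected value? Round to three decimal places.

EV(Option 2) = 0.08 × 62000 + 0.24 × 37000 + 0.68 × 145000 = 4960 + 8880 + 98600 = 112440
p·194000 + (1−p)·81000 = 112440
113000p + 81000 = 112440
p = (112440 − 81000) / 113000

p = 0.278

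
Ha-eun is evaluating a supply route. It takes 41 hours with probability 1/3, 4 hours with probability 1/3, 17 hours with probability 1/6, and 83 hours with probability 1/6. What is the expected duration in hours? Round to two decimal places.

31.67 hours

EV = 1/3 × 41 + 1/3 × 4 + 1/6 × 17 + 1/6 × 83 = 13.6667 + 1.3333 + 2.8333 + 13.8333 = 31.6667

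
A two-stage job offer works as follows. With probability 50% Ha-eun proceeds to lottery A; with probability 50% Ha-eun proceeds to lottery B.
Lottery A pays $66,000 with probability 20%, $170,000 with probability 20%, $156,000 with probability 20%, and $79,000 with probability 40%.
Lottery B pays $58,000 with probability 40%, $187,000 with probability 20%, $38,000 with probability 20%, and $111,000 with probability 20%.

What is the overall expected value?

$100,200

EV(A) = 0.2 × 66000 + 0.2 × 170000 + 0.2 × 156000 + 0.4 × 79000 = 13200 + 34000 + 31200 + 31600 = 110000
EV(B) = 0.4 × 58000 + 0.2 × 187000 + 0.2 × 38000 + 0.2 × 111000 = 23200 + 37400 + 7600 + 22200 = 90400
Overall = 0.5 × 110000 + 0.5 × 90400 = 55000 + 45200 = 100200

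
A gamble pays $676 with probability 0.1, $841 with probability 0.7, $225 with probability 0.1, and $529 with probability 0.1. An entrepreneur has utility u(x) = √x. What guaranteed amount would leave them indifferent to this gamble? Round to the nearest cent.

E[u] = 0.1·√676 + 0.7·√841 + 0.1·√225 + 0.1·√529 = 0.1·26 + 0.7·29 + 0.1·15 + 0.1·23 = 26.7
CE = (26.7)² = 712.89

$712.89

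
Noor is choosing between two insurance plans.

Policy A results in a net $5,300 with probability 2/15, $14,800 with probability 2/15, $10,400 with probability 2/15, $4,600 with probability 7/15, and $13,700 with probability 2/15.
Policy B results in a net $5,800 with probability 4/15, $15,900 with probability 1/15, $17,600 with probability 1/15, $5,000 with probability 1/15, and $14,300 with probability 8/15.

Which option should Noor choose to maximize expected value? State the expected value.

Policy B ($11,740)

Policy A = 2/15 × 5300 + 2/15 × 14800 + 2/15 × 10400 + 7/15 × 4600 + 2/15 × 13700 = 706.6667 + 1973.3333 + 1386.6667 + 2146.6667 + 1826.6667 = 8040
Policy B = 4/15 × 5800 + 1/15 × 15900 + 1/15 × 17600 + 1/15 × 5000 + 8/15 × 14300 = 1546.6667 + 1060 + 1173.3333 + 333.3333 + 7626.6667 = 11740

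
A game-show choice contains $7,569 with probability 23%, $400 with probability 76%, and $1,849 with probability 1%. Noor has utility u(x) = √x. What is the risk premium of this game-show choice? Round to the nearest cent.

$793.15

E[u] = 0.23·√7569 + 0.76·√400 + 0.01·√1849 = 0.23·87 + 0.76·20 + 0.01·43 = 35.64
CE = (35.64)² = 1270.2096
Risk premium = EV − CE = 2063.36 − 1270.2096 = 793.1504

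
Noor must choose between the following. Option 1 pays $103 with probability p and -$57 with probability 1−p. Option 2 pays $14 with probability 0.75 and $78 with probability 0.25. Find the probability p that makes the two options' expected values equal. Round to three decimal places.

EV(Option 2) = 0.75 × 14 + 0.25 × 78 = 10.5 + 19.5 = 30
p·103 + (1−p)·(-57) = 30
160p − 57 = 30
p = (30 + 57) / 160

p = 0.544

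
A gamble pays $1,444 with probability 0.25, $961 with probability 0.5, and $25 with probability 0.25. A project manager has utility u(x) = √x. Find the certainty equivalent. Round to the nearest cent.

$689.06

E[u] = 0.25·√1444 + 0.5·√961 + 0.25·√25 = 0.25·38 + 0.5·31 + 0.25·5 = 26.25
CE = (26.25)² = 689.0625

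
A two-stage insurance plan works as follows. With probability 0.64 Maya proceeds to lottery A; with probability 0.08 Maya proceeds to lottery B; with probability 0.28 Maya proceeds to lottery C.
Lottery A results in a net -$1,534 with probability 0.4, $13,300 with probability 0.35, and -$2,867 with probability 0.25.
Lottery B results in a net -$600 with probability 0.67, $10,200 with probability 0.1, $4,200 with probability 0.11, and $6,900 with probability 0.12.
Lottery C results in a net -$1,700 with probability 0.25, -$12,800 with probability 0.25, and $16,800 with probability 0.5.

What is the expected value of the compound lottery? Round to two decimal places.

$3,617.42

EV(A) = 0.4 × (-1534) + 0.35 × 13300 + 0.25 × (-2867) = -613.6 + 4655 − 716.75 = 3324.65
EV(B) = 0.67 × (-600) + 0.1 × 10200 + 0.11 × 4200 + 0.12 × 6900 = -402 + 1020 + 462 + 828 = 1908
EV(C) = 0.25 × (-1700) + 0.25 × (-12800) + 0.5 × 16800 = -425 − 3200 + 8400 = 4775
Overall = 0.64 × 3324.65 + 0.08 × 1908 + 0.28 × 4775 = 2127.776 + 152.64 + 1337 = 3617.416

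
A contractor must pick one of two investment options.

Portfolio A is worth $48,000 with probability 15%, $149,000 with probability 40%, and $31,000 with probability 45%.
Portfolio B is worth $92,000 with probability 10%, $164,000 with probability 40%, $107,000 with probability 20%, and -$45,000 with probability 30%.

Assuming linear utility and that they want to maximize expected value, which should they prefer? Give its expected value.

Portfolio B ($82,700)

Portfolio A = 0.15 × 48000 + 0.4 × 149000 + 0.45 × 31000 = 7200 + 59600 + 13950 = 80750
Portfolio B = 0.1 × 92000 + 0.4 × 164000 + 0.2 × 107000 + 0.3 × (-45000) = 9200 + 65600 + 21400 − 13500 = 82700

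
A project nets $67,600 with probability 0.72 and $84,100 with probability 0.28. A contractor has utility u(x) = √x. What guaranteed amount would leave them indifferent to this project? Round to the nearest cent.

E[u] = 0.72·√67600 + 0.28·√84100 = 0.72·260 + 0.28·290 = 268.4
CE = (268.4)² = 72038.56

$72,038.56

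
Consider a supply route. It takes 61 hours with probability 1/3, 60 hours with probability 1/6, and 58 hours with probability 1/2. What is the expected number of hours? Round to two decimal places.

EV = 1/3 × 61 + 1/6 × 60 + 1/2 × 58 = 20.3333 + 10 + 29 = 59.3333

59.33 hours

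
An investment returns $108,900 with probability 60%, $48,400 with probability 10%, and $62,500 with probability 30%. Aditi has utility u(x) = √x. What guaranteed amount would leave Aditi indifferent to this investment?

E[u] = 0.6·√108900 + 0.1·√48400 + 0.3·√62500 = 0.6·330 + 0.1·220 + 0.3·250 = 295
CE = (295)² = 87025

$87,025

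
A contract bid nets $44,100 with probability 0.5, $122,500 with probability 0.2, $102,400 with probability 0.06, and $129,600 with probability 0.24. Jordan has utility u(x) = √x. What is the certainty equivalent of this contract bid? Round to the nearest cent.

$78,736.36

E[u] = 0.5·√44100 + 0.2·√122500 + 0.06·√102400 + 0.24·√129600 = 0.5·210 + 0.2·350 + 0.06·320 + 0.24·360 = 280.6
CE = (280.6)² = 78736.36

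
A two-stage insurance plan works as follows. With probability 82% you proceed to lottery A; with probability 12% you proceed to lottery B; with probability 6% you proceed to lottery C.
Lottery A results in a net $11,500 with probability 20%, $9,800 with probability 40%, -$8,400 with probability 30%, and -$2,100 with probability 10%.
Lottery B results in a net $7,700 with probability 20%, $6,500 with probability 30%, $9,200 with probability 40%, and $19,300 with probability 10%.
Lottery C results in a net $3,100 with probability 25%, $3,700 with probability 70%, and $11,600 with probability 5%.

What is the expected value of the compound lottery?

EV(A) = 0.2 × 11500 + 0.4 × 9800 + 0.3 × (-8400) + 0.1 × (-2100) = 2300 + 3920 − 2520 − 210 = 3490
EV(B) = 0.2 × 7700 + 0.3 × 6500 + 0.4 × 9200 + 0.1 × 19300 = 1540 + 1950 + 3680 + 1930 = 9100
EV(C) = 0.25 × 3100 + 0.7 × 3700 + 0.05 × 11600 = 775 + 2590 + 580 = 3945
Overall = 0.82 × 3490 + 0.12 × 9100 + 0.06 × 3945 = 2861.8 + 1092 + 236.7 = 4190.5

$4,190.50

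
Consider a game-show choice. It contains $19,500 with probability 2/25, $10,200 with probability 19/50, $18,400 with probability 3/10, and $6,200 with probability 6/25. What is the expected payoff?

$12,444

EV = 2/25 × 19500 + 19/50 × 10200 + 3/10 × 18400 + 6/25 × 6200 = 1560 + 3876 + 5520 + 1488 = 12444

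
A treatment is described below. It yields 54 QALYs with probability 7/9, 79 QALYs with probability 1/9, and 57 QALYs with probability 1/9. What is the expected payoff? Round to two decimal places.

EV = 7/9 × 54 + 1/9 × 79 + 1/9 × 57 = 42 + 8.7778 + 6.3333 = 57.1111

57.11 QALYs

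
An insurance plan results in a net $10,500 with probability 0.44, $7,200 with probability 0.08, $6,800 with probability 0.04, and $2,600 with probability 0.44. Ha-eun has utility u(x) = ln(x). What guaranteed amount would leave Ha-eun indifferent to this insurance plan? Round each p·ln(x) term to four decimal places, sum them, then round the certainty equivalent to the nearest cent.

$5,417.01

E[u] = 0.44·ln(10500) + 0.08·ln(7200) + 0.04·ln(6800) + 0.44·ln(2600) = 4.0740 + 0.7105 + 0.3530 + 3.4598 = 8.5973
CE = e^8.5973 ≈ 5417.01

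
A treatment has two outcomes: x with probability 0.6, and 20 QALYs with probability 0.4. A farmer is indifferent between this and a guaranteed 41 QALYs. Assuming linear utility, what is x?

x = 55 QALYs

0.6·x + 0.4·20 = 41
0.6·x = 41 − 8 = 33
x = 33 / 0.6 = 55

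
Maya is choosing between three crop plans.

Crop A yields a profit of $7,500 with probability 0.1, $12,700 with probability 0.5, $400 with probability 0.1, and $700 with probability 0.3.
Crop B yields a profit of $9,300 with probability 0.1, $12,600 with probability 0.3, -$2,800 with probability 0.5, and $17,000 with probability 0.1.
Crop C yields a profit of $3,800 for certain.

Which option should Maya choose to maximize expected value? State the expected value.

Crop A ($7,350)

Crop A = 0.1 × 7500 + 0.5 × 12700 + 0.1 × 400 + 0.3 × 700 = 750 + 6350 + 40 + 210 = 7350
Crop B = 0.1 × 9300 + 0.3 × 12600 + 0.5 × (-2800) + 0.1 × 17000 = 930 + 3780 − 1400 + 1700 = 5010
Crop C: 3800 (certain)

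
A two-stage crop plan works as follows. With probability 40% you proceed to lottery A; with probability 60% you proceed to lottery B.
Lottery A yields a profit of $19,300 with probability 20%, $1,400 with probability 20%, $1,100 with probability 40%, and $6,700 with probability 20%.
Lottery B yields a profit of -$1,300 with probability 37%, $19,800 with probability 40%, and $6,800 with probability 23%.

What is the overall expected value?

EV(A) = 0.2 × 19300 + 0.2 × 1400 + 0.4 × 1100 + 0.2 × 6700 = 3860 + 280 + 440 + 1340 = 5920
EV(B) = 0.37 × (-1300) + 0.4 × 19800 + 0.23 × 6800 = -481 + 7920 + 1564 = 9003
Overall = 0.4 × 5920 + 0.6 × 9003 = 2368 + 5401.8 = 7769.8

$7,769.80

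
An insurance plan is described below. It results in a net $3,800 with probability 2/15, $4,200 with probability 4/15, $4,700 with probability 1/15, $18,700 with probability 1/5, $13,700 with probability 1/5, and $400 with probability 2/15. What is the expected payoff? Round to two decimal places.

$8,473.33

EV = 2/15 × 3800 + 4/15 × 4200 + 1/15 × 4700 + 1/5 × 18700 + 1/5 × 13700 + 2/15 × 400 = 506.6667 + 1120 + 313.3333 + 3740 + 2740 + 53.3333 = 8473.3333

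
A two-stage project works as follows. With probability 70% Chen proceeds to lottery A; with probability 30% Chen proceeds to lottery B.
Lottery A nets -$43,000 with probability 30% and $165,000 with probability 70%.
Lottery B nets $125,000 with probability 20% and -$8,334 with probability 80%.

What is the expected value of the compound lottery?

$77,319.84

EV(A) = 0.3 × (-43000) + 0.7 × 165000 = -12900 + 115500 = 102600
EV(B) = 0.2 × 125000 + 0.8 × (-8334) = 25000 − 6667.2 = 18332.8
Overall = 0.7 × 102600 + 0.3 × 18332.8 = 71820 + 5499.84 = 77319.84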